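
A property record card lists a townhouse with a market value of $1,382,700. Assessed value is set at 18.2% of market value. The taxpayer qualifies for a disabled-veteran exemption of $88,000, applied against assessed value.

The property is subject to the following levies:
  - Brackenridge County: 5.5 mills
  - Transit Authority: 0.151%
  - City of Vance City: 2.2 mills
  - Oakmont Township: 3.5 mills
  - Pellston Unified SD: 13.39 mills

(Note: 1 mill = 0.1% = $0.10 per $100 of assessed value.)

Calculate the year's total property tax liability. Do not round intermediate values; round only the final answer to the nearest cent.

$4,271.30

Assessed value = $1,382,700 × 0.182 = $251,651.4
Taxable value = $251,651.4 − $88,000 = $163,651.4
Brackenridge County: $163,651.4 × 0.0055 = $900.0827
Transit Authority: $163,651.4 × 0.00151 = $247.113614
City of Vance City: $163,651.4 × 0.0022 = $360.03308
Oakmont Township: $163,651.4 × 0.0035 = $572.7799
Pellston Unified SD: $163,651.4 × 0.01339 = $2,191.292246
Total = $4,271.30154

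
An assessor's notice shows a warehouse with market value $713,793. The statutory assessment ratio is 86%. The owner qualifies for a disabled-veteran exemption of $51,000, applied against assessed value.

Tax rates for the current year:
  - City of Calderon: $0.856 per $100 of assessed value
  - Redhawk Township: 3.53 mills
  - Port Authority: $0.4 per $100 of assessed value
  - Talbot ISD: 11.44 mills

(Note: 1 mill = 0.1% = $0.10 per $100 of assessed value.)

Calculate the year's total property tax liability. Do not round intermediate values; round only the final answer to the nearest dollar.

Assessed value = $713,793 × 0.86 = $613,861.98
Taxable value = $613,861.98 − $51,000 = $562,861.98
City of Calderon: $562,861.98 × 0.00856 = $4,818.0985488
Redhawk Township: $562,861.98 × 0.00353 = $1,986.9027894
Port Authority: $562,861.98 × 0.004 = $2,251.44792
Talbot ISD: $562,861.98 × 0.01144 = $6,439.1410512
Total = $15,495.5903094

$15,496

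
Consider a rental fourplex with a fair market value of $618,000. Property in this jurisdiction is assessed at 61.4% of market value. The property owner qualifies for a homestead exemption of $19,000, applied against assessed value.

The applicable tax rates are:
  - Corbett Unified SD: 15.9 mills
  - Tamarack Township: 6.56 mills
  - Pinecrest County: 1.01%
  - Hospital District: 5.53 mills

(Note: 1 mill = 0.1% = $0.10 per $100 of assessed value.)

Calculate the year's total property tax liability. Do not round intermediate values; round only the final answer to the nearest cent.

$13,729.62

Assessed value = $618,000 × 0.614 = $379,452
Taxable value = $379,452 − $19,000 = $360,452
Corbett Unified SD: $360,452 × 0.0159 = $5,731.1868
Tamarack Township: $360,452 × 0.00656 = $2,364.56512
Pinecrest County: $360,452 × 0.0101 = $3,640.5652
Hospital District: $360,452 × 0.00553 = $1,993.29956
Total = $13,729.61668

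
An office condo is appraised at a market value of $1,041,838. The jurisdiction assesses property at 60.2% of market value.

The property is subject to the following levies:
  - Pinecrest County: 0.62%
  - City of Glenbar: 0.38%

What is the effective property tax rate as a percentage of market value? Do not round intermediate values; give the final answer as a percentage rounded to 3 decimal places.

0.602%

Assessed value = $1,041,838 × 0.602 = $627,186.476
Pinecrest County: $627,186.476 × 0.0062 = $3,888.5561512
City of Glenbar: $627,186.476 × 0.0038 = $2,383.3086088
Total tax = $6,271.86476
Effective rate = $6,271.86476 ÷ $1,041,838 = 0.602% of market value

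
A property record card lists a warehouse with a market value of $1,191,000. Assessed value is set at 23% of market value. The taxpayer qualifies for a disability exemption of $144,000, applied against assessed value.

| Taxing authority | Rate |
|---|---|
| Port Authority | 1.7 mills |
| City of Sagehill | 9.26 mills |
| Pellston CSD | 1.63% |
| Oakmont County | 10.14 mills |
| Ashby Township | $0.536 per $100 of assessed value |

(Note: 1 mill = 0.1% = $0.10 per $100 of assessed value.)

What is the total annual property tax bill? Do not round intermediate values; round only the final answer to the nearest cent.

Assessed value = $1,191,000 × 0.23 = $273,930
Taxable value = $273,930 − $144,000 = $129,930
Port Authority: $129,930 × 0.0017 = $220.881
City of Sagehill: $129,930 × 0.00926 = $1,203.1518
Pellston CSD: $129,930 × 0.0163 = $2,117.859
Oakmont County: $129,930 × 0.01014 = $1,317.4902
Ashby Township: $129,930 × 0.00536 = $696.4248
Total = $5,555.8068

$5,555.81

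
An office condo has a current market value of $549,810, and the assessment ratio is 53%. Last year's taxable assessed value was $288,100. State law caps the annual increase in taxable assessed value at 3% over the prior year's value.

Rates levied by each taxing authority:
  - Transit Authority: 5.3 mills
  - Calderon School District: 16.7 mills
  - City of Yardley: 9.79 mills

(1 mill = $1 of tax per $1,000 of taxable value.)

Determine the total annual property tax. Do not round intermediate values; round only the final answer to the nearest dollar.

$9,264

Uncapped assessed value = $549,810 × 0.53 = $291,399.3
Cap limit = $288,100 × 1.03 = $296,743
Taxable assessed value = min($291,399.3, $296,743) = $291,399.3 (cap does not bind)
Transit Authority: $291,399.3 × 0.0053 = $1,544.41629
Calderon School District: $291,399.3 × 0.0167 = $4,866.36831
City of Yardley: $291,399.3 × 0.00979 = $2,852.799147
Total = $9,263.583747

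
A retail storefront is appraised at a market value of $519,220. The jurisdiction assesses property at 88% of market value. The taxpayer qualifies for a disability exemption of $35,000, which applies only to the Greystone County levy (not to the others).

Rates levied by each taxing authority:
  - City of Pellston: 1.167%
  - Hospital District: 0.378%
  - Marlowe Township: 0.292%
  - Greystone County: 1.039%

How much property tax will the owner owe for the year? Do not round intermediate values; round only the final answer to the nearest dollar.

Assessed value = $519,220 × 0.88 = $456,913.6
City of Pellston: $456,913.6 × 0.01167 = $5,332.181712
Hospital District: $456,913.6 × 0.00378 = $1,727.133408
Marlowe Township: $456,913.6 × 0.00292 = $1,334.187712
Greystone County: ($456,913.6 − $35,000) × 0.01039 = $421,913.6 × 0.01039 = $4,383.682304
Total = $12,777.185136

$12,777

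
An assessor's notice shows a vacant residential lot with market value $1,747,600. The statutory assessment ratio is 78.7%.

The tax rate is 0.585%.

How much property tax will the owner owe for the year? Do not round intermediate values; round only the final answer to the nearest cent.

Assessed value = $1,747,600 × 0.787 = $1,375,361.2
Tax = $1,375,361.2 × 0.00585 = $8,045.86302

$8,045.86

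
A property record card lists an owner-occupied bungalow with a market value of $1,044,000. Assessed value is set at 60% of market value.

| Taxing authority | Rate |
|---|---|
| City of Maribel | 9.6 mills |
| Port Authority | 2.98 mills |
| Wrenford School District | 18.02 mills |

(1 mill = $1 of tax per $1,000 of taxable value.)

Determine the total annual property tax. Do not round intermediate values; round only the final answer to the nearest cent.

Assessed value = $1,044,000 × 0.6 = $626,400
City of Maribel: $626,400 × 0.0096 = $6,013.44
Port Authority: $626,400 × 0.00298 = $1,866.672
Wrenford School District: $626,400 × 0.01802 = $11,287.728
Total = $6,013.44 + $1,866.672 + $11,287.728 = $19,167.84

$19,167.84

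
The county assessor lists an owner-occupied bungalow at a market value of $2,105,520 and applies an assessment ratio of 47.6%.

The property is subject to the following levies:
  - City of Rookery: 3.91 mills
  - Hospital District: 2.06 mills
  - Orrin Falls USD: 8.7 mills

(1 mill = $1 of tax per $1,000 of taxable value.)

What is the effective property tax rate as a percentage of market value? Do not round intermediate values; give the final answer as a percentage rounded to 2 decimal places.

Assessed value = $2,105,520 × 0.476 = $1,002,227.52
City of Rookery: $1,002,227.52 × 0.00391 = $3,918.7096032
Hospital District: $1,002,227.52 × 0.00206 = $2,064.5886912
Orrin Falls USD: $1,002,227.52 × 0.0087 = $8,719.379424
Total tax = $14,702.6777184
Effective rate = $14,702.6777184 ÷ $2,105,520 = 0.70% of market value

0.70%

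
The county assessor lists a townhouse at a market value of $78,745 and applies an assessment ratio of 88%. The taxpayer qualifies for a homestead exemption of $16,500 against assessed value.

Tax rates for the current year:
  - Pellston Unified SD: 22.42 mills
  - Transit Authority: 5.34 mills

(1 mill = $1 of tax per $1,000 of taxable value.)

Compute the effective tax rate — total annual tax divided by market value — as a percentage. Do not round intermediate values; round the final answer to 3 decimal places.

1.861%

Assessed value = $78,745 × 0.88 = $69,295.6
Taxable value = $69,295.6 − $16,500 = $52,795.6
Pellston Unified SD: $52,795.6 × 0.02242 = $1,183.677352
Transit Authority: $52,795.6 × 0.00534 = $281.928504
Total tax = $1,465.605856
Effective rate = $1,465.605856 ÷ $78,745 = 1.861% of market value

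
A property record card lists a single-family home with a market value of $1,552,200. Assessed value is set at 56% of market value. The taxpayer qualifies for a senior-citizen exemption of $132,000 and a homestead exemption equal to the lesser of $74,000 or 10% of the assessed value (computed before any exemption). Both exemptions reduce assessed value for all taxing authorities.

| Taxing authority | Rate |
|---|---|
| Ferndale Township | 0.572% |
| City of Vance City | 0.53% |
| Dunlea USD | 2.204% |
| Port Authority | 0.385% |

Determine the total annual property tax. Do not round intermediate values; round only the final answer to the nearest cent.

$24,479.89

Assessed value = $1,552,200 × 0.56 = $869,232
Homestead exemption = min($74,000, 10% × $869,232) = min($74,000, $86,923.2) = $74,000 (dollar cap binds)
Taxable value = $869,232 − $132,000 − $74,000 = $663,232
Ferndale Township: $663,232 × 0.00572 = $3,793.68704
City of Vance City: $663,232 × 0.0053 = $3,515.1296
Dunlea USD: $663,232 × 0.02204 = $14,617.63328
Port Authority: $663,232 × 0.00385 = $2,553.4432
Total = $24,479.89312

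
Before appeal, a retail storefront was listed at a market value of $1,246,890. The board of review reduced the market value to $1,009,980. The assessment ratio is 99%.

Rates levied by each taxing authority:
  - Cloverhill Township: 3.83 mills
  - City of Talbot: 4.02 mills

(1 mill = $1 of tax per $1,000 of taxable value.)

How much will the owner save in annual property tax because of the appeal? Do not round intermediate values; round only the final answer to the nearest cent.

$1,841.15

Old assessed value = $1,246,890 × 0.99 = $1,234,421.1
New assessed value = $1,009,980 × 0.99 = $999,880.2
Combined rate = 0.00383 + 0.00402 = 0.00785
Old tax = $1,234,421.1 × 0.00785 = $9,690.205635
New tax = $999,880.2 × 0.00785 = $7,849.05957
Reduction = $9,690.205635 − $7,849.05957 = $1,841.146065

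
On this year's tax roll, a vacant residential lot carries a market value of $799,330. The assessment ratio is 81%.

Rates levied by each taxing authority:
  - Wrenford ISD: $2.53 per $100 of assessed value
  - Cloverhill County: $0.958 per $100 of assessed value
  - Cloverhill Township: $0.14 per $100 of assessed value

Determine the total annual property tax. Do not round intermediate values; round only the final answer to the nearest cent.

$23,489.75

Assessed value = $799,330 × 0.81 = $647,457.3
Wrenford ISD: $647,457.3 × 0.0253 = $16,380.66969
Cloverhill County: $647,457.3 × 0.00958 = $6,202.640934
Cloverhill Township: $647,457.3 × 0.0014 = $906.44022
Total = $16,380.66969 + $6,202.640934 + $906.44022 = $23,489.750844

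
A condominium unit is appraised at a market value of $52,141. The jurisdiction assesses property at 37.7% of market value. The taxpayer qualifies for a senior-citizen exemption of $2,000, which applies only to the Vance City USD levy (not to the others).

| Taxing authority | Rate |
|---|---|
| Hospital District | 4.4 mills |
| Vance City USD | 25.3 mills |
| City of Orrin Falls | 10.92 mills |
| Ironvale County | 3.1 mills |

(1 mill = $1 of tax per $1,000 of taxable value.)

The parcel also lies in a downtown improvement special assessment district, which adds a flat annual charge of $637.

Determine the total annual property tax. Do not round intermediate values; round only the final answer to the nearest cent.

$1,445.81

Assessed value = $52,141 × 0.377 = $19,657.157
Hospital District: $19,657.157 × 0.0044 = $86.4914908
Vance City USD: ($19,657.157 − $2,000) × 0.0253 = $17,657.157 × 0.0253 = $446.7260721
City of Orrin Falls: $19,657.157 × 0.01092 = $214.65615444
Ironvale County: $19,657.157 × 0.0031 = $60.9371867
Levies subtotal = $808.81090404
Total = $808.81090404 + $637 = $1,445.81090404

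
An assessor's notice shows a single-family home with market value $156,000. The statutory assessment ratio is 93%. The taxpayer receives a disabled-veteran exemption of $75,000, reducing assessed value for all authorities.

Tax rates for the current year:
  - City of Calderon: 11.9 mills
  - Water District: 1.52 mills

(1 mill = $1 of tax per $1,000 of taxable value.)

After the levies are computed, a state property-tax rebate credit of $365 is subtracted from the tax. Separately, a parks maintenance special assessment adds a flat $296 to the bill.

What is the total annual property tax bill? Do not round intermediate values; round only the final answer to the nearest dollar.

$871

Assessed value = $156,000 × 0.93 = $145,080
Taxable value = $145,080 − $75,000 = $70,080
City of Calderon: $70,080 × 0.0119 = $833.952
Water District: $70,080 × 0.00152 = $106.5216
Levies subtotal = $940.4736
After credit = $940.4736 − $365 = $575.4736
Total = $575.4736 + $296 = $871.4736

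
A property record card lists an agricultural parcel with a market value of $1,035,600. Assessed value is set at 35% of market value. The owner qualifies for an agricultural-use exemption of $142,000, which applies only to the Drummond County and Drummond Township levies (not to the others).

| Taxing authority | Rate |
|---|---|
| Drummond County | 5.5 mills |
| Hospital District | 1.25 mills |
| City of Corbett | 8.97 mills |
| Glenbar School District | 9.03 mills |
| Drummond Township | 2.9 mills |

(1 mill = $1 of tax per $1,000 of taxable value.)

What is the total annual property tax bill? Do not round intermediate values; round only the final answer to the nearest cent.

Assessed value = $1,035,600 × 0.35 = $362,460
Drummond County: ($362,460 − $142,000) × 0.0055 = $220,460 × 0.0055 = $1,212.53
Hospital District: $362,460 × 0.00125 = $453.075
City of Corbett: $362,460 × 0.00897 = $3,251.2662
Glenbar School District: $362,460 × 0.00903 = $3,273.0138
Drummond Township: ($362,460 − $142,000) × 0.0029 = $220,460 × 0.0029 = $639.334
Total = $8,829.219

$8,829.22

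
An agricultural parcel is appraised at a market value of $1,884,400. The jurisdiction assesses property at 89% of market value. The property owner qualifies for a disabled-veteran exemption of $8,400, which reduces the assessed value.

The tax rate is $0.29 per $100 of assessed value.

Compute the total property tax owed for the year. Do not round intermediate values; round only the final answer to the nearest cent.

Assessed value = $1,884,400 × 0.89 = $1,677,116
Taxable value = $1,677,116 − $8,400 = $1,668,716
Tax = $1,668,716 × 0.0029 = $4,839.2764

$4,839.28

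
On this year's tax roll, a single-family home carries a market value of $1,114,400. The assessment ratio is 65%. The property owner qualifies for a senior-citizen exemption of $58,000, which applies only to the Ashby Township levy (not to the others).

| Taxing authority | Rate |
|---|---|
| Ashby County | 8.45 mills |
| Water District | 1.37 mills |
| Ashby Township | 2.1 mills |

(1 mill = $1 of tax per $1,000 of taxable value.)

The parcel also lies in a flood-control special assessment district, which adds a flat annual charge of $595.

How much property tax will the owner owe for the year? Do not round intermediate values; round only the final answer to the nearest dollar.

Assessed value = $1,114,400 × 0.65 = $724,360
Ashby County: $724,360 × 0.00845 = $6,120.842
Water District: $724,360 × 0.00137 = $992.3732
Ashby Township: ($724,360 − $58,000) × 0.0021 = $666,360 × 0.0021 = $1,399.356
Levies subtotal = $8,512.5712
Total = $8,512.5712 + $595 = $9,107.5712

$9,108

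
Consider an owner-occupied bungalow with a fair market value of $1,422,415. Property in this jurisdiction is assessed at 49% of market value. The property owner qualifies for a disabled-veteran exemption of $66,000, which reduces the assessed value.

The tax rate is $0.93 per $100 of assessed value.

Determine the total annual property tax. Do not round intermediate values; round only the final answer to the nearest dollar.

$5,868

Assessed value = $1,422,415 × 0.49 = $696,983.35
Taxable value = $696,983.35 − $66,000 = $630,983.35
Tax = $630,983.35 × 0.0093 = $5,868.145155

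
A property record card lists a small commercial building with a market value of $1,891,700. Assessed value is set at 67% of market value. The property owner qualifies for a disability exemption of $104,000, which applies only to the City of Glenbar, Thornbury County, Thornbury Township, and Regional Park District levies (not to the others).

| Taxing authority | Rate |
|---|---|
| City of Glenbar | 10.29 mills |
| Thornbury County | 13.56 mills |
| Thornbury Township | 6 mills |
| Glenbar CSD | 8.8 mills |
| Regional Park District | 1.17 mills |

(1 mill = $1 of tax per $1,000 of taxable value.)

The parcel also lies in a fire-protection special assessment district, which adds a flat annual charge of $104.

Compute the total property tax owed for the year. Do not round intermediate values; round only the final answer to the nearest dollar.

$47,347

Assessed value = $1,891,700 × 0.67 = $1,267,439
City of Glenbar: ($1,267,439 − $104,000) × 0.01029 = $1,163,439 × 0.01029 = $11,971.78731
Thornbury County: ($1,267,439 − $104,000) × 0.01356 = $1,163,439 × 0.01356 = $15,776.23284
Thornbury Township: ($1,267,439 − $104,000) × 0.006 = $1,163,439 × 0.006 = $6,980.634
Glenbar CSD: $1,267,439 × 0.0088 = $11,153.4632
Regional Park District: ($1,267,439 − $104,000) × 0.00117 = $1,163,439 × 0.00117 = $1,361.22363
Levies subtotal = $47,243.34098
Total = $47,243.34098 + $104 = $47,347.34098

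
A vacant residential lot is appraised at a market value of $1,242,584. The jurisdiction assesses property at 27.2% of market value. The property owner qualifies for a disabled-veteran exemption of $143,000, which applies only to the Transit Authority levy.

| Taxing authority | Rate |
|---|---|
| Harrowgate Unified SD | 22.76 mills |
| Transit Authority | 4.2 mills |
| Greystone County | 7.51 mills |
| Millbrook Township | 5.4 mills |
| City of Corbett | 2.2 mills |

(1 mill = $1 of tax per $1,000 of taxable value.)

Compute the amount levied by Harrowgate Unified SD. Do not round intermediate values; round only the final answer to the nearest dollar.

Assessed value = $1,242,584 × 0.272 = $337,982.848
Harrowgate Unified SD taxable value = $337,982.848 (exemption does not apply)
Harrowgate Unified SD levy = $337,982.848 × 0.02276 = $7,692.48962048

$7,692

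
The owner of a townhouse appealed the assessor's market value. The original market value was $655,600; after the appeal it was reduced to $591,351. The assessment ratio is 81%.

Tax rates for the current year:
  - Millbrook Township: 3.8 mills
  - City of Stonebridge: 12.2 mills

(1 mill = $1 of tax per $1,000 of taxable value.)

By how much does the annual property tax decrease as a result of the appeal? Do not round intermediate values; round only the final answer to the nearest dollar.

Old assessed value = $655,600 × 0.81 = $531,036
New assessed value = $591,351 × 0.81 = $478,994.31
Combined rate = 0.0038 + 0.0122 = 0.016
Old tax = $531,036 × 0.016 = $8,496.576
New tax = $478,994.31 × 0.016 = $7,663.90896
Reduction = $8,496.576 − $7,663.90896 = $832.66704

$833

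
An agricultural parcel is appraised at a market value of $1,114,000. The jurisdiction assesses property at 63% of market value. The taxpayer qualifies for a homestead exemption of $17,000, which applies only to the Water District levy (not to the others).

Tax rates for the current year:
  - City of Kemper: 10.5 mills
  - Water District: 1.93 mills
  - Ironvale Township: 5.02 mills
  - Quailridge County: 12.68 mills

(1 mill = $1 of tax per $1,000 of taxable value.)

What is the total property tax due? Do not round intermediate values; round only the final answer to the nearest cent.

Assessed value = $1,114,000 × 0.63 = $701,820
City of Kemper: $701,820 × 0.0105 = $7,369.11
Water District: ($701,820 − $17,000) × 0.00193 = $684,820 × 0.00193 = $1,321.7026
Ironvale Township: $701,820 × 0.00502 = $3,523.1364
Quailridge County: $701,820 × 0.01268 = $8,899.0776
Total = $21,113.0266

$21,113.03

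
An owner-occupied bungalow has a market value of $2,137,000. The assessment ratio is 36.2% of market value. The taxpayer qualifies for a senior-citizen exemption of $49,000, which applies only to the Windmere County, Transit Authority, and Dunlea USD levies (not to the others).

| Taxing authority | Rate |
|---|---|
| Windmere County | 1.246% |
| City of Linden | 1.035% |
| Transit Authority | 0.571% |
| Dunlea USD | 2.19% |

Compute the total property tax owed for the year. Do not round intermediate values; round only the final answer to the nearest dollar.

$37,041

Assessed value = $2,137,000 × 0.362 = $773,594
Windmere County: ($773,594 − $49,000) × 0.01246 = $724,594 × 0.01246 = $9,028.44124
City of Linden: $773,594 × 0.01035 = $8,006.6979
Transit Authority: ($773,594 − $49,000) × 0.00571 = $724,594 × 0.00571 = $4,137.43174
Dunlea USD: ($773,594 − $49,000) × 0.0219 = $724,594 × 0.0219 = $15,868.6086
Total = $37,041.17948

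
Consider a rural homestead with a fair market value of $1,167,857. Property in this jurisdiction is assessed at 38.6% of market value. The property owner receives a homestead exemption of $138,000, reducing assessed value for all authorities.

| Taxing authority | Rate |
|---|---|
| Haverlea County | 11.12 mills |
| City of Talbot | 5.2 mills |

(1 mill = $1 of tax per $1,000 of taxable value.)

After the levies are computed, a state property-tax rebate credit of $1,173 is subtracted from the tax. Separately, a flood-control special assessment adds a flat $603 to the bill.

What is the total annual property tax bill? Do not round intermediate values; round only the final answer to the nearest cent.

$4,534.78

Assessed value = $1,167,857 × 0.386 = $450,792.802
Taxable value = $450,792.802 − $138,000 = $312,792.802
Haverlea County: $312,792.802 × 0.01112 = $3,478.25595824
City of Talbot: $312,792.802 × 0.0052 = $1,626.5225704
Levies subtotal = $5,104.77852864
After credit = $5,104.77852864 − $1,173 = $3,931.77852864
Total = $3,931.77852864 + $603 = $4,534.77852864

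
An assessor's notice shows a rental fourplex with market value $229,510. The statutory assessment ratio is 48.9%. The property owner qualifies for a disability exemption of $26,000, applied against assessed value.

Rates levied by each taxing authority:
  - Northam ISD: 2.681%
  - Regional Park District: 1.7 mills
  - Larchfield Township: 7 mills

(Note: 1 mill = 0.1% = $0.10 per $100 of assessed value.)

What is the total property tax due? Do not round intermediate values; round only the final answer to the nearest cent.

Assessed value = $229,510 × 0.489 = $112,230.39
Taxable value = $112,230.39 − $26,000 = $86,230.39
Northam ISD: $86,230.39 × 0.02681 = $2,311.8367559
Regional Park District: $86,230.39 × 0.0017 = $146.591663
Larchfield Township: $86,230.39 × 0.007 = $603.61273
Total = $3,062.0411489

$3,062.04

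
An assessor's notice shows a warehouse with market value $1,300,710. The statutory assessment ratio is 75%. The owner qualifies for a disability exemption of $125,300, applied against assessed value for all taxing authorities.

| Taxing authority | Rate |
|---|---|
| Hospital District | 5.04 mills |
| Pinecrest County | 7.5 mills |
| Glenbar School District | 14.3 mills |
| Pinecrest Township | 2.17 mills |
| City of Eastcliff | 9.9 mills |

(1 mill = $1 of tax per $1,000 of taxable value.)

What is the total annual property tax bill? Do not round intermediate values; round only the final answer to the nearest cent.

$33,082.55

Assessed value = $1,300,710 × 0.75 = $975,532.5
Taxable value = $975,532.5 − $125,300 = $850,232.5
Hospital District: $850,232.5 × 0.00504 = $4,285.1718
Pinecrest County: $850,232.5 × 0.0075 = $6,376.74375
Glenbar School District: $850,232.5 × 0.0143 = $12,158.32475
Pinecrest Township: $850,232.5 × 0.00217 = $1,845.004525
City of Eastcliff: $850,232.5 × 0.0099 = $8,417.30175
Total = $4,285.1718 + $6,376.74375 + $12,158.32475 + $1,845.004525 + $8,417.30175 = $33,082.546575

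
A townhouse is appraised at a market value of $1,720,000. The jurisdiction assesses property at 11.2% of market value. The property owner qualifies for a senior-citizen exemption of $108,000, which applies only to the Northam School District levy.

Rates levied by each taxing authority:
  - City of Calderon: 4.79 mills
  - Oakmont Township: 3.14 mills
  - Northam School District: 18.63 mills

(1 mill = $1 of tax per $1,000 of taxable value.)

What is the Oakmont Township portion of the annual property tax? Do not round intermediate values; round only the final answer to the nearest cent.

Assessed value = $1,720,000 × 0.112 = $192,640
Oakmont Township taxable value = $192,640 (exemption does not apply)
Oakmont Township levy = $192,640 × 0.00314 = $604.8896

$604.89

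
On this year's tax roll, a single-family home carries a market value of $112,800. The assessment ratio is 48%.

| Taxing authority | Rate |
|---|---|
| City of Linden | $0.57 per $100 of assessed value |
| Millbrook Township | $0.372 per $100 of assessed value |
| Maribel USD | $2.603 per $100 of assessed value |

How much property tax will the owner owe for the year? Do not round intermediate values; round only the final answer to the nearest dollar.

$1,919

Assessed value = $112,800 × 0.48 = $54,144
City of Linden: $54,144 × 0.0057 = $308.6208
Millbrook Township: $54,144 × 0.00372 = $201.41568
Maribel USD: $54,144 × 0.02603 = $1,409.36832
Total = $308.6208 + $201.41568 + $1,409.36832 = $1,919.4048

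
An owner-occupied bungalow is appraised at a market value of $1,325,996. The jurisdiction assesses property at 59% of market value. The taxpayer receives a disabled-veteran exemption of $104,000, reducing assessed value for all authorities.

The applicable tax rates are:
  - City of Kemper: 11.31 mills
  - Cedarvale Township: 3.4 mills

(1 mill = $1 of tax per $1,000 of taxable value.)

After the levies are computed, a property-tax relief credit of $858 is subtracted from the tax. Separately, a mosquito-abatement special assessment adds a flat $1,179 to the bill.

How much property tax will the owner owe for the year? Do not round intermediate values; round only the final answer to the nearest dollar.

$10,299

Assessed value = $1,325,996 × 0.59 = $782,337.64
Taxable value = $782,337.64 − $104,000 = $678,337.64
City of Kemper: $678,337.64 × 0.01131 = $7,671.9987084
Cedarvale Township: $678,337.64 × 0.0034 = $2,306.347976
Levies subtotal = $9,978.3466844
After credit = $9,978.3466844 − $858 = $9,120.3466844
Total = $9,120.3466844 + $1,179 = $10,299.3466844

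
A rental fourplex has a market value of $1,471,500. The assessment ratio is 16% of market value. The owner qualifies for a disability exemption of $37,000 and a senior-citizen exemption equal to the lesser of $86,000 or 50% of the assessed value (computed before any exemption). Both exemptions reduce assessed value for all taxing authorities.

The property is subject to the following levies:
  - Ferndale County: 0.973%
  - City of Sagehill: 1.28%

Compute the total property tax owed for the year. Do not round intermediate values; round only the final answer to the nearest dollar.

$2,533

Assessed value = $1,471,500 × 0.16 = $235,440
Senior-citizen exemption = min($86,000, 50% × $235,440) = min($86,000, $117,720) = $86,000 (dollar cap binds)
Taxable value = $235,440 − $37,000 − $86,000 = $112,440
Ferndale County: $112,440 × 0.00973 = $1,094.0412
City of Sagehill: $112,440 × 0.0128 = $1,439.232
Total = $2,533.2732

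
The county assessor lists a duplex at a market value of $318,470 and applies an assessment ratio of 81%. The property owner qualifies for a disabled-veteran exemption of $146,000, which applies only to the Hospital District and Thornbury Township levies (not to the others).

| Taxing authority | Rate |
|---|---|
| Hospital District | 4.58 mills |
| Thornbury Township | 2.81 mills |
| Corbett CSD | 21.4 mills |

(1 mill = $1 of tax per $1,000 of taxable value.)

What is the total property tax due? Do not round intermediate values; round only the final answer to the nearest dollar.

$6,348

Assessed value = $318,470 × 0.81 = $257,960.7
Hospital District: ($257,960.7 − $146,000) × 0.00458 = $111,960.7 × 0.00458 = $512.780006
Thornbury Township: ($257,960.7 − $146,000) × 0.00281 = $111,960.7 × 0.00281 = $314.609567
Corbett CSD: $257,960.7 × 0.0214 = $5,520.35898
Total = $6,347.748553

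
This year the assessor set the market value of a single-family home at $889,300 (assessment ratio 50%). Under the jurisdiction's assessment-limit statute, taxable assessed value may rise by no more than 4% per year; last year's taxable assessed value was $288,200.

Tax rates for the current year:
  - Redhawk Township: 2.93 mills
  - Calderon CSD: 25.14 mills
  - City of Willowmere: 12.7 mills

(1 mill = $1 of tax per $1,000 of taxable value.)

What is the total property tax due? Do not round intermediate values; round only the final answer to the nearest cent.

Uncapped assessed value = $889,300 × 0.5 = $444,650
Cap limit = $288,200 × 1.04 = $299,728
Taxable assessed value = min($444,650, $299,728) = $299,728 (cap binds)
Redhawk Township: $299,728 × 0.00293 = $878.20304
Calderon CSD: $299,728 × 0.02514 = $7,535.16192
City of Willowmere: $299,728 × 0.0127 = $3,806.5456
Total = $12,219.91056

$12,219.91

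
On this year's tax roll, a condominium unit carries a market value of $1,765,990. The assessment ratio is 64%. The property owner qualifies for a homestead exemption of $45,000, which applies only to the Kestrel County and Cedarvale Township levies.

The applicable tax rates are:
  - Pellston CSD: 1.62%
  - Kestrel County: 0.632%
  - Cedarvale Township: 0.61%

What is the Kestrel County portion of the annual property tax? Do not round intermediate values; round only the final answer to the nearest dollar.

Assessed value = $1,765,990 × 0.64 = $1,130,233.6
Kestrel County taxable value = $1,130,233.6 − $45,000 = $1,085,233.6
Kestrel County levy = $1,085,233.6 × 0.00632 = $6,858.676352

$6,859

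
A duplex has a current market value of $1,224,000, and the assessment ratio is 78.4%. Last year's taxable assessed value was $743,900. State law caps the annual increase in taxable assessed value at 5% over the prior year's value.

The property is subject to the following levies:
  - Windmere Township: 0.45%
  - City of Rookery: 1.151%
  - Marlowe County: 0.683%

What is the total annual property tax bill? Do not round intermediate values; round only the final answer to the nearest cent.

$17,840.21

Uncapped assessed value = $1,224,000 × 0.784 = $959,616
Cap limit = $743,900 × 1.05 = $781,095
Taxable assessed value = min($959,616, $781,095) = $781,095 (cap binds)
Windmere Township: $781,095 × 0.0045 = $3,514.9275
City of Rookery: $781,095 × 0.01151 = $8,990.40345
Marlowe County: $781,095 × 0.00683 = $5,334.87885
Total = $17,840.2098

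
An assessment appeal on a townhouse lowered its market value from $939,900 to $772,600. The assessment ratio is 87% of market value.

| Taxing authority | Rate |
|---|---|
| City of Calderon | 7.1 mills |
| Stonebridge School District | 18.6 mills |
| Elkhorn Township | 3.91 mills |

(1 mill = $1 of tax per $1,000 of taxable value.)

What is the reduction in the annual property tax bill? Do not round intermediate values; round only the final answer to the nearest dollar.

$4,310

Old assessed value = $939,900 × 0.87 = $817,713
New assessed value = $772,600 × 0.87 = $672,162
Combined rate = 0.0071 + 0.0186 + 0.00391 = 0.02961
Old tax = $817,713 × 0.02961 = $24,212.48193
New tax = $672,162 × 0.02961 = $19,902.71682
Reduction = $24,212.48193 − $19,902.71682 = $4,309.76511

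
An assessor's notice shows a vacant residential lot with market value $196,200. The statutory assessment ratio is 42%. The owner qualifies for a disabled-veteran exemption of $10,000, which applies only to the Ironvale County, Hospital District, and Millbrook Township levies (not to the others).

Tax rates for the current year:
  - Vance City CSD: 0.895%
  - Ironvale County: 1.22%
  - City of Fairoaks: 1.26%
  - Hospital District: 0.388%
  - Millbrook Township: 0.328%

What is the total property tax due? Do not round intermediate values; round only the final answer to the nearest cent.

$3,177.55

Assessed value = $196,200 × 0.42 = $82,404
Vance City CSD: $82,404 × 0.00895 = $737.5158
Ironvale County: ($82,404 − $10,000) × 0.0122 = $72,404 × 0.0122 = $883.3288
City of Fairoaks: $82,404 × 0.0126 = $1,038.2904
Hospital District: ($82,404 − $10,000) × 0.00388 = $72,404 × 0.00388 = $280.92752
Millbrook Township: ($82,404 − $10,000) × 0.00328 = $72,404 × 0.00328 = $237.48512
Total = $3,177.54764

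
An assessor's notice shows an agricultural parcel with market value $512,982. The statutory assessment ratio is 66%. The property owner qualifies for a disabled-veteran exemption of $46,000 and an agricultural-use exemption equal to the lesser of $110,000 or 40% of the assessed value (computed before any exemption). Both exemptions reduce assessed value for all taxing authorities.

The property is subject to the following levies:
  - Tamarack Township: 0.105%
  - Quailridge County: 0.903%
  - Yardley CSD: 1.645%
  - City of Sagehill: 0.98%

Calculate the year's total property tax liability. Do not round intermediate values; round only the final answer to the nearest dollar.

$6,633

Assessed value = $512,982 × 0.66 = $338,568.12
Agricultural-use exemption = min($110,000, 40% × $338,568.12) = min($110,000, $135,427.248) = $110,000 (dollar cap binds)
Taxable value = $338,568.12 − $46,000 − $110,000 = $182,568.12
Tamarack Township: $182,568.12 × 0.00105 = $191.696526
Quailridge County: $182,568.12 × 0.00903 = $1,648.5901236
Yardley CSD: $182,568.12 × 0.01645 = $3,003.245574
City of Sagehill: $182,568.12 × 0.0098 = $1,789.167576
Total = $6,632.6997996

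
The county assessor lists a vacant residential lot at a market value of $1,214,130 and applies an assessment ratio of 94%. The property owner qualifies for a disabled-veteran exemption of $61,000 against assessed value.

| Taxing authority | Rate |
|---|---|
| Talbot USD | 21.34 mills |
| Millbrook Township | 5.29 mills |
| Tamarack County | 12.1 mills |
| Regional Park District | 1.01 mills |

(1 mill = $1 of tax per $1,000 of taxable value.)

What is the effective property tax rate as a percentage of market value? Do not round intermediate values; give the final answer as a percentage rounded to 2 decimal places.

3.54%

Assessed value = $1,214,130 × 0.94 = $1,141,282.2
Taxable value = $1,141,282.2 − $61,000 = $1,080,282.2
Talbot USD: $1,080,282.2 × 0.02134 = $23,053.222148
Millbrook Township: $1,080,282.2 × 0.00529 = $5,714.692838
Tamarack County: $1,080,282.2 × 0.0121 = $13,071.41462
Regional Park District: $1,080,282.2 × 0.00101 = $1,091.085022
Total tax = $42,930.414628
Effective rate = $42,930.414628 ÷ $1,214,130 = 3.54% of market value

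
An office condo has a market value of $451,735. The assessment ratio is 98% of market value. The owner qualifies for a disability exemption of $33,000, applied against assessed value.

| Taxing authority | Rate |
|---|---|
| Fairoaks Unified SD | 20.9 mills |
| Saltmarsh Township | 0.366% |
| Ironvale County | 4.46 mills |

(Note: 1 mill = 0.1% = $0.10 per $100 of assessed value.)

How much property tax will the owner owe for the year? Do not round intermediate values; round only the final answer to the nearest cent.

Assessed value = $451,735 × 0.98 = $442,700.3
Taxable value = $442,700.3 − $33,000 = $409,700.3
Fairoaks Unified SD: $409,700.3 × 0.0209 = $8,562.73627
Saltmarsh Township: $409,700.3 × 0.00366 = $1,499.503098
Ironvale County: $409,700.3 × 0.00446 = $1,827.263338
Total = $11,889.502706

$11,889.50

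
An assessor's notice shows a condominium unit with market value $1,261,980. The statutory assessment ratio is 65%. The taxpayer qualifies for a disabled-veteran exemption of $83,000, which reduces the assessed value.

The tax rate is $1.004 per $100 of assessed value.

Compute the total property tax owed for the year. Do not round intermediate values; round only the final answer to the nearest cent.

$7,402.36

Assessed value = $1,261,980 × 0.65 = $820,287
Taxable value = $820,287 − $83,000 = $737,287
Tax = $737,287 × 0.01004 = $7,402.36148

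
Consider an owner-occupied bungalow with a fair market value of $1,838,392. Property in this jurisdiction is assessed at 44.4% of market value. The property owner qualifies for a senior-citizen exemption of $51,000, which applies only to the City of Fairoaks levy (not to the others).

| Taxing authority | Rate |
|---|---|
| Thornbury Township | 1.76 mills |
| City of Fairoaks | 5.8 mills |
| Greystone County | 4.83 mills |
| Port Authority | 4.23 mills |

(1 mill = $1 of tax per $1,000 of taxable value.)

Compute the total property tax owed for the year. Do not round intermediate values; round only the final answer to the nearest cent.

$13,270.21

Assessed value = $1,838,392 × 0.444 = $816,246.048
Thornbury Township: $816,246.048 × 0.00176 = $1,436.59304448
City of Fairoaks: ($816,246.048 − $51,000) × 0.0058 = $765,246.048 × 0.0058 = $4,438.4270784
Greystone County: $816,246.048 × 0.00483 = $3,942.46841184
Port Authority: $816,246.048 × 0.00423 = $3,452.72078304
Total = $13,270.20931776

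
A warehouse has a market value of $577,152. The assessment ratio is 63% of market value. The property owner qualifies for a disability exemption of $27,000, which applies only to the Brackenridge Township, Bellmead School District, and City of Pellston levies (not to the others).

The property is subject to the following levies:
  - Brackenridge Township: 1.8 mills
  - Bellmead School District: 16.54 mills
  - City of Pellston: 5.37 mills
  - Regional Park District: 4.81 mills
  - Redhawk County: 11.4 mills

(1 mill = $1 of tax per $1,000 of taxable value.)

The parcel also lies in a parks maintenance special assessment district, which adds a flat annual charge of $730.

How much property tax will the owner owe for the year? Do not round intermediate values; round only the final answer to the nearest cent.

Assessed value = $577,152 × 0.63 = $363,605.76
Brackenridge Township: ($363,605.76 − $27,000) × 0.0018 = $336,605.76 × 0.0018 = $605.890368
Bellmead School District: ($363,605.76 − $27,000) × 0.01654 = $336,605.76 × 0.01654 = $5,567.4592704
City of Pellston: ($363,605.76 − $27,000) × 0.00537 = $336,605.76 × 0.00537 = $1,807.5729312
Regional Park District: $363,605.76 × 0.00481 = $1,748.9437056
Redhawk County: $363,605.76 × 0.0114 = $4,145.105664
Levies subtotal = $13,874.9719392
Total = $13,874.9719392 + $730 = $14,604.9719392

$14,604.97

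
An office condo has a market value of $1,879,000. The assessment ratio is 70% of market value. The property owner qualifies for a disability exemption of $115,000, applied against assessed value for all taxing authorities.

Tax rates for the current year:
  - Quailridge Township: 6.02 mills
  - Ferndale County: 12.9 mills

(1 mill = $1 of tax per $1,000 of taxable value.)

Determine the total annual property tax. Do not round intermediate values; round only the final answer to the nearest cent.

Assessed value = $1,879,000 × 0.7 = $1,315,300
Taxable value = $1,315,300 − $115,000 = $1,200,300
Quailridge Township: $1,200,300 × 0.00602 = $7,225.806
Ferndale County: $1,200,300 × 0.0129 = $15,483.87
Total = $7,225.806 + $15,483.87 = $22,709.676

$22,709.68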